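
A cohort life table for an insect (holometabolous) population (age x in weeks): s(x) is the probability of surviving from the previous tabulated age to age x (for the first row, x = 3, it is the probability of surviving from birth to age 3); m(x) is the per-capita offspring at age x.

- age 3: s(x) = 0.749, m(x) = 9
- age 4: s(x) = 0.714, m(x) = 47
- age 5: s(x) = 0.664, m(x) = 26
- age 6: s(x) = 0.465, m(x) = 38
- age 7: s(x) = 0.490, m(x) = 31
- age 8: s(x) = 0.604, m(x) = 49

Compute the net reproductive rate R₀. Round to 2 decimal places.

52.29

Survivorship from birth: l_x = s_3·s_4·…·s_x.
  l_3 = 0.74900
  l_4 = 0.53479
  l_5 = 0.35510
  l_6 = 0.16512
  l_7 = 0.08091
  l_8 = 0.04887
R₀ = Σ l_x m(x):
  age 3: 0.74900 × 9 = 6.7410
  age 4: 0.53479 × 47 = 25.1351
  age 5: 0.35510 × 26 = 9.2326
  age 6: 0.16512 × 38 = 6.2746
  age 7: 0.08091 × 31 = 2.5082
  age 8: 0.04887 × 49 = 2.3946
R₀ = 6.7410 + 25.1351 + 9.2326 + 6.2746 + 2.5082 + 2.3946 = 52.2861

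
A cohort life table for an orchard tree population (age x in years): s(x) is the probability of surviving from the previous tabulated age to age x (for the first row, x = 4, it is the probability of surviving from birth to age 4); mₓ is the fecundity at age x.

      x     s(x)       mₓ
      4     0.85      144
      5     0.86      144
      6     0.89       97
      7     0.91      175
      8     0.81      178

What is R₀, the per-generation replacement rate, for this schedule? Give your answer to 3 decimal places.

479.738

Survivorship from birth: l_x = s_4·s_5·…·s_x.
  l_4 = 0.85000
  l_5 = 0.73100
  l_6 = 0.65059
  l_7 = 0.59204
  l_8 = 0.47955
R₀ = Σ l_x mₓ:
  age 4: 0.85000 × 144 = 122.4000
  age 5: 0.73100 × 144 = 105.2640
  age 6: 0.65059 × 97 = 63.1072
  age 7: 0.59204 × 175 = 103.6070
  age 8: 0.47955 × 178 = 85.3599
R₀ = 122.4000 + 105.2640 + 63.1072 + 103.6070 + 85.3599 = 479.7381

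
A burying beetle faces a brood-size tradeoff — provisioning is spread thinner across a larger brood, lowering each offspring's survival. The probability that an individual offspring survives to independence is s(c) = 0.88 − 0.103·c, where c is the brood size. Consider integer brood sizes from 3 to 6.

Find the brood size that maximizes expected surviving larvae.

Expected surviving larvae = c × s(c):
  c=3: 3 × 0.571 = 1.713
  c=4: 4 × 0.468 = 1.872
  c=5: 5 × 0.365 = 1.825
  c=6: 6 × 0.262 = 1.572
Maximum at c = 4 (1.872 surviving larvae).

4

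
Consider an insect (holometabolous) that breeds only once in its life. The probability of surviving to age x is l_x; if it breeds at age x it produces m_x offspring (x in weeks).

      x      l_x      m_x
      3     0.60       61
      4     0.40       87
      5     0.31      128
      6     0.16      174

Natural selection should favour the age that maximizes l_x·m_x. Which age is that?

Expected offspring if breeding at age x = l_x × m_x:
  age 3: 0.60 × 61 = 36.600
  age 4: 0.40 × 87 = 34.800
  age 5: 0.31 × 128 = 39.680
  age 6: 0.16 × 174 = 27.840
Maximum at age 5 (39.680).

5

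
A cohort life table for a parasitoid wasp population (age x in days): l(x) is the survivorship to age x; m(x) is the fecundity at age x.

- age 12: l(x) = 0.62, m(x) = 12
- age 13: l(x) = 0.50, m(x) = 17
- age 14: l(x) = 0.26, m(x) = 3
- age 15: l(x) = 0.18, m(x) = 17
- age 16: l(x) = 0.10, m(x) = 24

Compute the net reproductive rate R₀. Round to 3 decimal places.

22.180

R₀ = Σ l(x) m(x):
  age 12: 0.62 × 12 = 7.4400
  age 13: 0.50 × 17 = 8.5000
  age 14: 0.26 × 3 = 0.7800
  age 15: 0.18 × 17 = 3.0600
  age 16: 0.10 × 24 = 2.4000
R₀ = 7.4400 + 8.5000 + 0.7800 + 3.0600 + 2.4000 = 22.1800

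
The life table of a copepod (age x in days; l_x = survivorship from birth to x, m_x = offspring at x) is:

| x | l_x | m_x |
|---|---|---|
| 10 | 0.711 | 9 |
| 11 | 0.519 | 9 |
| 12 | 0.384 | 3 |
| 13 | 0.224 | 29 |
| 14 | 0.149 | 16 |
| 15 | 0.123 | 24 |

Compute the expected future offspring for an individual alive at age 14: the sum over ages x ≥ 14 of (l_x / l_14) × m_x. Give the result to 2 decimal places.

l_14 = 0.149. Conditional survival from age 14 to x is l_x / l_14.
  x=14: (0.149/0.149) × 16 = 16.0000
  x=15: (0.123/0.149) × 24 = 19.8121
Sum = 16.0000 + 19.8121 = 35.8121

35.81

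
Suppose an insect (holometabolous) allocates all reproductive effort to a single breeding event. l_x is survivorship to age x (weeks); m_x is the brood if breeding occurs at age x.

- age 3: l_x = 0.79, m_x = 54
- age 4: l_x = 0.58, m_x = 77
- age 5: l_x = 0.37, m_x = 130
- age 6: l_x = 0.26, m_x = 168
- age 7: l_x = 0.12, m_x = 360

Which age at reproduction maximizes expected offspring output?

5

Expected offspring if breeding at age x = l_x × m_x:
  age 3: 0.79 × 54 = 42.660
  age 4: 0.58 × 77 = 44.660
  age 5: 0.37 × 130 = 48.100
  age 6: 0.26 × 168 = 43.680
  age 7: 0.12 × 360 = 43.200
Maximum at age 5 (48.100).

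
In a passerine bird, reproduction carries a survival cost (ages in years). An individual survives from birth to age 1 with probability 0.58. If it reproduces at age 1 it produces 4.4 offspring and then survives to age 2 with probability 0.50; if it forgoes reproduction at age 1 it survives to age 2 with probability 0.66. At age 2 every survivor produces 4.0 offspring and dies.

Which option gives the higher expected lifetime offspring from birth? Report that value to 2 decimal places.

breed at age 1: R₀ = 0.58 × (4.4 + 0.50 × 4.0) = 0.58 × 6.4000 = 3.7120
delay to age 2: R₀ = 0.58 × (0.66 × 4.0) = 0.58 × 2.6400 = 1.5312
Higher: breed at age 1 (3.7120).

3.71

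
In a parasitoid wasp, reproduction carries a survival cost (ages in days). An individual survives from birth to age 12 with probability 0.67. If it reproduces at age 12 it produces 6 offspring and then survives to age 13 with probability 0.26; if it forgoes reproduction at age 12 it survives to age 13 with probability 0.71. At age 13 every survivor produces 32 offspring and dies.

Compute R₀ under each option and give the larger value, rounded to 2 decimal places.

15.22

breed at age 12: R₀ = 0.67 × (6 + 0.26 × 32) = 0.67 × 14.3200 = 9.5944
delay to age 13: R₀ = 0.67 × (0.71 × 32) = 0.67 × 22.7200 = 15.2224
Higher: delay to age 13 (15.2224).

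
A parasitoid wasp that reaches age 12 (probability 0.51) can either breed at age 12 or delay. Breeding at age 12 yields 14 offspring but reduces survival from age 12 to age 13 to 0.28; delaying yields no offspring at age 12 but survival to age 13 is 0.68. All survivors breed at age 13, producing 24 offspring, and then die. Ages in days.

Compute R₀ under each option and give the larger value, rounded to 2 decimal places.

breed at age 12: R₀ = 0.51 × (14 + 0.28 × 24) = 0.51 × 20.7200 = 10.5672
delay to age 13: R₀ = 0.51 × (0.68 × 24) = 0.51 × 16.3200 = 8.3232
Higher: breed at age 12 (10.5672).

10.57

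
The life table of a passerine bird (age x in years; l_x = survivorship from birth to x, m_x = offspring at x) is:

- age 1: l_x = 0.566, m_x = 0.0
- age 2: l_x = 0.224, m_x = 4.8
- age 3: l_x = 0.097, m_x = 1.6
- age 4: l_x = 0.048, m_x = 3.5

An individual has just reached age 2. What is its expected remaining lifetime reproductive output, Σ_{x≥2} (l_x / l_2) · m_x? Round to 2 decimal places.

6.24

l_2 = 0.224. Conditional survival from age 2 to x is l_x / l_2.
  x=2: (0.224/0.224) × 4.8 = 4.8000
  x=3: (0.097/0.224) × 1.6 = 0.6929
  x=4: (0.048/0.224) × 3.5 = 0.7500
Sum = 4.8000 + 0.6929 + 0.7500 = 6.2429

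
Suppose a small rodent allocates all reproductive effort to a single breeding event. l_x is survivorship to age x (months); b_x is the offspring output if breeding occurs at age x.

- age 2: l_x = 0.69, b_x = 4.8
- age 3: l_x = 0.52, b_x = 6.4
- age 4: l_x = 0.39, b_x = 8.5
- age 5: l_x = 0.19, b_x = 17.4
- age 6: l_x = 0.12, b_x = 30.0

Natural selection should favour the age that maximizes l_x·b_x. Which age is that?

6

Expected offspring if breeding at age x = l_x × b_x:
  age 2: 0.69 × 4.8 = 3.312
  age 3: 0.52 × 6.4 = 3.328
  age 4: 0.39 × 8.5 = 3.315
  age 5: 0.19 × 17.4 = 3.306
  age 6: 0.12 × 30.0 = 3.600
Maximum at age 6 (3.600).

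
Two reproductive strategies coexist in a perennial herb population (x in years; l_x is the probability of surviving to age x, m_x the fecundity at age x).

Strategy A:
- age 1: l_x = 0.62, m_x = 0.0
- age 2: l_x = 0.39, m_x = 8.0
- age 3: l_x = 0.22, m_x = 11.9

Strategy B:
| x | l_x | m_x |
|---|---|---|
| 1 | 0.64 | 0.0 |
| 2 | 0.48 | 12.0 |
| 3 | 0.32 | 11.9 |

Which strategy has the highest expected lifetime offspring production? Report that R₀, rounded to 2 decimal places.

9.57

Strategy A: R₀ = 0.62×0.0 + 0.39×8.0 + 0.22×11.9 = 5.7380
Strategy B: R₀ = 0.64×0.0 + 0.48×12.0 + 0.32×11.9 = 9.5680
Highest R₀: strategy B with 9.5680.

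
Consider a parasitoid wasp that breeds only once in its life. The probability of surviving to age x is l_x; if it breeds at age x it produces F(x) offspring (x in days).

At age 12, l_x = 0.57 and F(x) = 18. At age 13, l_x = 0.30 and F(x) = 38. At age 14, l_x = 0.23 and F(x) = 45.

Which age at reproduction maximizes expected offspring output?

13

Expected offspring if breeding at age x = l_x × F(x):
  age 12: 0.57 × 18 = 10.260
  age 13: 0.30 × 38 = 11.400
  age 14: 0.23 × 45 = 10.350
Maximum at age 13 (11.400).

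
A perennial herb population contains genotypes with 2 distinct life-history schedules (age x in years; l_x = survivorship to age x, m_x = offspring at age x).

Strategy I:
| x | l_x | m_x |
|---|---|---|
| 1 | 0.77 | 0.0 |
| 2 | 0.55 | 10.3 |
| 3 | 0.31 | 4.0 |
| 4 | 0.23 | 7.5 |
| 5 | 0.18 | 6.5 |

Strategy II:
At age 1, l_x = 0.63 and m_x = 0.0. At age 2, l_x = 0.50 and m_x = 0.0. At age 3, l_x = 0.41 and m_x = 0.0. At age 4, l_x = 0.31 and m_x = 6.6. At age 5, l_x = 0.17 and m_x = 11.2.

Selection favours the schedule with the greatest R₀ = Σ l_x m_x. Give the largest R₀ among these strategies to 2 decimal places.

Strategy I: R₀ = 0.77×0.0 + 0.55×10.3 + 0.31×4.0 + 0.23×7.5 + 0.18×6.5 = 9.8000
Strategy II: R₀ = 0.63×0.0 + 0.50×0.0 + 0.41×0.0 + 0.31×6.6 + 0.17×11.2 = 3.9500
Highest R₀: strategy I with 9.8000.

9.80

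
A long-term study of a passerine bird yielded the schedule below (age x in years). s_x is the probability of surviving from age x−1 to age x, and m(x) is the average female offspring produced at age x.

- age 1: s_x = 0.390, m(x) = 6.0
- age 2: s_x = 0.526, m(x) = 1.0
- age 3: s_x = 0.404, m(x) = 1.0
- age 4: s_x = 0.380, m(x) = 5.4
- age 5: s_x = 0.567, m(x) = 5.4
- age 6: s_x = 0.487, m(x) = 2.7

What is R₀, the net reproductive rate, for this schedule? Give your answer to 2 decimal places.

2.92

Survivorship from birth: l_x = s_1·s_2·…·s_x.
  l_1 = 0.39000
  l_2 = 0.20514
  l_3 = 0.08288
  l_4 = 0.03149
  l_5 = 0.01786
  l_6 = 0.00870
R₀ = Σ l_x m(x):
  age 1: 0.39000 × 6.0 = 2.3400
  age 2: 0.20514 × 1.0 = 0.2051
  age 3: 0.08288 × 1.0 = 0.0829
  age 4: 0.03149 × 5.4 = 0.1700
  age 5: 0.01786 × 5.4 = 0.0964
  age 6: 0.00870 × 2.7 = 0.0235
R₀ = 2.3400 + 0.2051 + 0.0829 + 0.1700 + 0.0964 + 0.0235 = 2.9180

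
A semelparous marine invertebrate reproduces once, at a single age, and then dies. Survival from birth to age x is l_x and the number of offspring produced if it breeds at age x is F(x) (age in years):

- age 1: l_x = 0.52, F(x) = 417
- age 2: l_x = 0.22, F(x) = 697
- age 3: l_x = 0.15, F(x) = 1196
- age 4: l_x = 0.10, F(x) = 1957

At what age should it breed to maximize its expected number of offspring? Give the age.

Expected offspring if breeding at age x = l_x × F(x):
  age 1: 0.52 × 417 = 216.840
  age 2: 0.22 × 697 = 153.340
  age 3: 0.15 × 1196 = 179.400
  age 4: 0.10 × 1957 = 195.700
Maximum at age 1 (216.840).

1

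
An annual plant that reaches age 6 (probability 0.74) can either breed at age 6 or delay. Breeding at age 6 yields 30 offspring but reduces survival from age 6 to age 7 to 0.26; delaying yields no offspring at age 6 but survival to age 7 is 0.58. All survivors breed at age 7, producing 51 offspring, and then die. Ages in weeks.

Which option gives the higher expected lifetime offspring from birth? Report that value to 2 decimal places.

breed at age 6: R₀ = 0.74 × (30 + 0.26 × 51) = 0.74 × 43.2600 = 32.0124
delay to age 7: R₀ = 0.74 × (0.58 × 51) = 0.74 × 29.5800 = 21.8892
Higher: breed at age 6 (32.0124).

32.01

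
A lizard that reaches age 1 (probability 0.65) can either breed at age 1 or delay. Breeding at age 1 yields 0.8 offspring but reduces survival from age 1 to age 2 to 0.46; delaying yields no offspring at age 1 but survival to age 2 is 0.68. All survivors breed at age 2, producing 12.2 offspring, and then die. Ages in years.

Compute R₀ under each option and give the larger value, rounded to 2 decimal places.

breed at age 1: R₀ = 0.65 × (0.8 + 0.46 × 12.2) = 0.65 × 6.4120 = 4.1678
delay to age 2: R₀ = 0.65 × (0.68 × 12.2) = 0.65 × 8.2960 = 5.3924
Higher: delay to age 2 (5.3924).

5.39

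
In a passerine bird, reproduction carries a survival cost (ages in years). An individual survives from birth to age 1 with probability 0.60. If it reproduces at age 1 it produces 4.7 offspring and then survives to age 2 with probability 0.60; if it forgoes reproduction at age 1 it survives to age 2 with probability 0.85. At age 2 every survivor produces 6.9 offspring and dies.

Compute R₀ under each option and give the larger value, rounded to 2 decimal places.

5.30

breed at age 1: R₀ = 0.60 × (4.7 + 0.60 × 6.9) = 0.60 × 8.8400 = 5.3040
delay to age 2: R₀ = 0.60 × (0.85 × 6.9) = 0.60 × 5.8650 = 3.5190
Higher: breed at age 1 (5.3040).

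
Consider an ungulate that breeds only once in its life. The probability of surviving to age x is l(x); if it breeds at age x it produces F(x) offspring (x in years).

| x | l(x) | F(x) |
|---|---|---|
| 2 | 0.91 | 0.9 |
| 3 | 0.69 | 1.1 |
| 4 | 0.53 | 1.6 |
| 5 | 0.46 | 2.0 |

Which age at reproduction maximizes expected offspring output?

5

Expected offspring if breeding at age x = l(x) × F(x):
  age 2: 0.91 × 0.9 = 0.819
  age 3: 0.69 × 1.1 = 0.759
  age 4: 0.53 × 1.6 = 0.848
  age 5: 0.46 × 2.0 = 0.920
Maximum at age 5 (0.920).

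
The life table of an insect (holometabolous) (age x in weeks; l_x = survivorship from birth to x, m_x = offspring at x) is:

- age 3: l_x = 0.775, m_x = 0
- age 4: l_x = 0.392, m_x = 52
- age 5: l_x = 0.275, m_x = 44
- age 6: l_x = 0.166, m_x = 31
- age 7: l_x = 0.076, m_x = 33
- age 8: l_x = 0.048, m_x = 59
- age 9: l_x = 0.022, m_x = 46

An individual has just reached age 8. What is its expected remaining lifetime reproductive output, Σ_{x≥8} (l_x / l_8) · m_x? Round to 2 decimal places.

80.08

l_8 = 0.048. Conditional survival from age 8 to x is l_x / l_8.
  x=8: (0.048/0.048) × 59 = 59.0000
  x=9: (0.022/0.048) × 46 = 21.0833
Sum = 59.0000 + 21.0833 = 80.0833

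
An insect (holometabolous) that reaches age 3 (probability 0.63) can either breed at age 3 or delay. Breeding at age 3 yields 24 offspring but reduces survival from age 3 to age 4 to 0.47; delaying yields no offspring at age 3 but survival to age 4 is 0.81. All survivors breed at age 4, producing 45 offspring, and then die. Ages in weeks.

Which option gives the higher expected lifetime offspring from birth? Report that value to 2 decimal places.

breed at age 3: R₀ = 0.63 × (24 + 0.47 × 45) = 0.63 × 45.1500 = 28.4445
delay to age 4: R₀ = 0.63 × (0.81 × 45) = 0.63 × 36.4500 = 22.9635
Higher: breed at age 3 (28.4445).

28.44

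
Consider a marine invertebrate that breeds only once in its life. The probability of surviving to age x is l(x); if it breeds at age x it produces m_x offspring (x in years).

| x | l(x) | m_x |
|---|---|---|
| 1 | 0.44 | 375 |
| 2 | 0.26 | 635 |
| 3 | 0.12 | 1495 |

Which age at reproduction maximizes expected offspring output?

3

Expected offspring if breeding at age x = l(x) × m_x:
  age 1: 0.44 × 375 = 165.000
  age 2: 0.26 × 635 = 165.100
  age 3: 0.12 × 1495 = 179.400
Maximum at age 3 (179.400).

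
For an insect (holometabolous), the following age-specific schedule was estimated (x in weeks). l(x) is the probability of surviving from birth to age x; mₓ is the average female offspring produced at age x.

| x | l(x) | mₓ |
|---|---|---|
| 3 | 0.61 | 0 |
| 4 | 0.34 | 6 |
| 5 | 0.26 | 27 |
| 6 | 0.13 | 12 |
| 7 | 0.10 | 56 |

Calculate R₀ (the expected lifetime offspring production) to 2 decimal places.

R₀ = Σ l(x) mₓ:
  age 3: 0.61 × 0 = 0.0000
  age 4: 0.34 × 6 = 2.0400
  age 5: 0.26 × 27 = 7.0200
  age 6: 0.13 × 12 = 1.5600
  age 7: 0.10 × 56 = 5.6000
R₀ = 0.0000 + 2.0400 + 7.0200 + 1.5600 + 5.6000 = 16.2200

16.22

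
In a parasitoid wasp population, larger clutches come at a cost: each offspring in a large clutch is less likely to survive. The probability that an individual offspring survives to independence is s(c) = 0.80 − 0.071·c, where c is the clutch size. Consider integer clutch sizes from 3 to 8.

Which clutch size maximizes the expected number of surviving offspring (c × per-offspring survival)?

Expected surviving offspring = c × s(c):
  c=3: 3 × 0.587 = 1.761
  c=4: 4 × 0.516 = 2.064
  c=5: 5 × 0.445 = 2.225
  c=6: 6 × 0.374 = 2.244
  c=7: 7 × 0.303 = 2.121
  c=8: 8 × 0.232 = 1.856
Maximum at c = 6 (2.244 surviving offspring).

6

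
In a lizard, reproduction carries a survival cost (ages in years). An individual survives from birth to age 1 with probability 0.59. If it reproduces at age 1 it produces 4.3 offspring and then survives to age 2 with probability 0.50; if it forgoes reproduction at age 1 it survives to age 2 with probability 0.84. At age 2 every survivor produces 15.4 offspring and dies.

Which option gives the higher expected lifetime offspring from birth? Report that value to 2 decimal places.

7.63

breed at age 1: R₀ = 0.59 × (4.3 + 0.50 × 15.4) = 0.59 × 12.0000 = 7.0800
delay to age 2: R₀ = 0.59 × (0.84 × 15.4) = 0.59 × 12.9360 = 7.6322
Higher: delay to age 2 (7.6322).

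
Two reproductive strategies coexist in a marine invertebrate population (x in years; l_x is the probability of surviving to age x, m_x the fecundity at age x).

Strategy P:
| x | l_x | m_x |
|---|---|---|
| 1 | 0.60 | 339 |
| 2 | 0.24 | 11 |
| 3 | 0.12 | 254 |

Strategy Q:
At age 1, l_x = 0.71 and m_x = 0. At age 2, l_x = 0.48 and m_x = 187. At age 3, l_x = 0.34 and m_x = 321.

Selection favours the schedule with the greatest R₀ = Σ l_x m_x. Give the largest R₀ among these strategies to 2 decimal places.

Strategy P: R₀ = 0.60×339 + 0.24×11 + 0.12×254 = 236.5200
Strategy Q: R₀ = 0.71×0 + 0.48×187 + 0.34×321 = 198.9000
Highest R₀: strategy P with 236.5200.

236.52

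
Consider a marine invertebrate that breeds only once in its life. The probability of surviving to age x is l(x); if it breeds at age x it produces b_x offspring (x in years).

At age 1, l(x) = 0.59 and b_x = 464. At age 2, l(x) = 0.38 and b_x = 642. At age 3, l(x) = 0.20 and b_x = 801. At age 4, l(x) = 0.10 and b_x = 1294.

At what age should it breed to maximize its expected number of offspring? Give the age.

1

Expected offspring if breeding at age x = l(x) × b_x:
  age 1: 0.59 × 464 = 273.760
  age 2: 0.38 × 642 = 243.960
  age 3: 0.20 × 801 = 160.200
  age 4: 0.10 × 1294 = 129.400
Maximum at age 1 (273.760).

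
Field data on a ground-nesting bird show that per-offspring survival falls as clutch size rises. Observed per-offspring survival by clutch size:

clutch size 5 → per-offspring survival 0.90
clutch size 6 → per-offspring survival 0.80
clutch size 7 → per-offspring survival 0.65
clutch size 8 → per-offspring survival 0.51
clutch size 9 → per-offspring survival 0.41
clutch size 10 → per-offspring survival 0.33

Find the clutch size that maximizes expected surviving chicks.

Expected surviving chicks = c × s(c):
  c=5: 5 × 0.90 = 4.500
  c=6: 6 × 0.80 = 4.800
  c=7: 7 × 0.65 = 4.550
  c=8: 8 × 0.51 = 4.080
  c=9: 9 × 0.41 = 3.690
  c=10: 10 × 0.33 = 3.300
Maximum at c = 6 (4.800 surviving chicks).

6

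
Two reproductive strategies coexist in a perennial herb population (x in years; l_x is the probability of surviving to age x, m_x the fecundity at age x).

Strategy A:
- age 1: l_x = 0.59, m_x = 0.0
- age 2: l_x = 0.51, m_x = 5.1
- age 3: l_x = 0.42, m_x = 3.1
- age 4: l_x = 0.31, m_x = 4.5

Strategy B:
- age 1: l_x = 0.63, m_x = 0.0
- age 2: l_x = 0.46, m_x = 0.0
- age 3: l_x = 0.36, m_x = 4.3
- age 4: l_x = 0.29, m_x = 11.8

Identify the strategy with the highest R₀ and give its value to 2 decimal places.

Strategy A: R₀ = 0.59×0.0 + 0.51×5.1 + 0.42×3.1 + 0.31×4.5 = 5.2980
Strategy B: R₀ = 0.63×0.0 + 0.46×0.0 + 0.36×4.3 + 0.29×11.8 = 4.9700
Highest R₀: strategy A with 5.2980.

5.30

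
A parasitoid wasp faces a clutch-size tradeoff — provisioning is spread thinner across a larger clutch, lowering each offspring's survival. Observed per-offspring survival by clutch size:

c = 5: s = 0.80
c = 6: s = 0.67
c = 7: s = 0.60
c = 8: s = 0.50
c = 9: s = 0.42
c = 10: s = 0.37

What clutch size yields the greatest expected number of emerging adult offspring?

7

Expected emerging adult offspring = c × s(c):
  c=5: 5 × 0.80 = 4.000
  c=6: 6 × 0.67 = 4.020
  c=7: 7 × 0.60 = 4.200
  c=8: 8 × 0.50 = 4.000
  c=9: 9 × 0.42 = 3.780
  c=10: 10 × 0.37 = 3.700
Maximum at c = 7 (4.200 emerging adult offspring).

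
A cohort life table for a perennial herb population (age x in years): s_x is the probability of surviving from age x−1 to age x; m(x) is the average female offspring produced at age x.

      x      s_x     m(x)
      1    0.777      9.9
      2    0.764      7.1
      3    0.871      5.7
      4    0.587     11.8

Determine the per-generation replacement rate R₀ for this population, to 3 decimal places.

Survivorship from birth: l_x = s_1·s_2·…·s_x.
  l_1 = 0.77700
  l_2 = 0.59363
  l_3 = 0.51705
  l_4 = 0.30351
R₀ = Σ l_x m(x):
  age 1: 0.77700 × 9.9 = 7.6923
  age 2: 0.59363 × 7.1 = 4.2148
  age 3: 0.51705 × 5.7 = 2.9472
  age 4: 0.30351 × 11.8 = 3.5814
R₀ = 7.6923 + 4.2148 + 2.9472 + 3.5814 = 18.4357

18.436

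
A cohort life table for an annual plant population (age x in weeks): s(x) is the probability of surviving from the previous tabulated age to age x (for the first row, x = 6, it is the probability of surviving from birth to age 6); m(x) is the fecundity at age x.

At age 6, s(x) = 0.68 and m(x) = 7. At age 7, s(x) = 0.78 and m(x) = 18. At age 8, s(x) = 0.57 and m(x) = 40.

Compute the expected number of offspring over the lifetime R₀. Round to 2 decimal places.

26.40

Survivorship from birth: l_x = s_6·s_7·…·s_x.
  l_6 = 0.68000
  l_7 = 0.53040
  l_8 = 0.30233
R₀ = Σ l_x m(x):
  age 6: 0.68000 × 7 = 4.7600
  age 7: 0.53040 × 18 = 9.5472
  age 8: 0.30233 × 40 = 12.0932
R₀ = 4.7600 + 9.5472 + 12.0932 = 26.4004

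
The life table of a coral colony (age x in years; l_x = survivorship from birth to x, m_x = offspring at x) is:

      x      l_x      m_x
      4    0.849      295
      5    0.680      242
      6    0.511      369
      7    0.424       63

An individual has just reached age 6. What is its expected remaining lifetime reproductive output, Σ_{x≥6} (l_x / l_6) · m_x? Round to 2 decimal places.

421.27

l_6 = 0.511. Conditional survival from age 6 to x is l_x / l_6.
  x=6: (0.511/0.511) × 369 = 369.0000
  x=7: (0.424/0.511) × 63 = 52.2740
Sum = 369.0000 + 52.2740 = 421.2740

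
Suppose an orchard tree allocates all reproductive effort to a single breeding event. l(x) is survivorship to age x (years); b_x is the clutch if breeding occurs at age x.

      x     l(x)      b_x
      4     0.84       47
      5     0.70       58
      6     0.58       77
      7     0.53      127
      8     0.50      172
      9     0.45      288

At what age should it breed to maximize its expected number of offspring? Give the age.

9

Expected offspring if breeding at age x = l(x) × b_x:
  age 4: 0.84 × 47 = 39.480
  age 5: 0.70 × 58 = 40.600
  age 6: 0.58 × 77 = 44.660
  age 7: 0.53 × 127 = 67.310
  age 8: 0.50 × 172 = 86.000
  age 9: 0.45 × 288 = 129.600
Maximum at age 9 (129.600).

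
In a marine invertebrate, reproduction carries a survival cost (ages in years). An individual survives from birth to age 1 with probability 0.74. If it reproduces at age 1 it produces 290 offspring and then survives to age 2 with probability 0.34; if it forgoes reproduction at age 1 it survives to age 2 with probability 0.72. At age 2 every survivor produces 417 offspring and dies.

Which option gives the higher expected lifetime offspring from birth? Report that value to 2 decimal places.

319.52

breed at age 1: R₀ = 0.74 × (290 + 0.34 × 417) = 0.74 × 431.7800 = 319.5172
delay to age 2: R₀ = 0.74 × (0.72 × 417) = 0.74 × 300.2400 = 222.1776
Higher: breed at age 1 (319.5172).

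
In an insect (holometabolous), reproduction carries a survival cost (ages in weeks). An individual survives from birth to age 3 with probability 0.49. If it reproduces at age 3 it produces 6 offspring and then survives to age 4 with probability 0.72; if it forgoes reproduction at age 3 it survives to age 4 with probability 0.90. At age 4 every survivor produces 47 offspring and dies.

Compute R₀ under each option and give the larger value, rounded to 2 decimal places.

breed at age 3: R₀ = 0.49 × (6 + 0.72 × 47) = 0.49 × 39.8400 = 19.5216
delay to age 4: R₀ = 0.49 × (0.90 × 47) = 0.49 × 42.3000 = 20.7270
Higher: delay to age 4 (20.7270).

20.73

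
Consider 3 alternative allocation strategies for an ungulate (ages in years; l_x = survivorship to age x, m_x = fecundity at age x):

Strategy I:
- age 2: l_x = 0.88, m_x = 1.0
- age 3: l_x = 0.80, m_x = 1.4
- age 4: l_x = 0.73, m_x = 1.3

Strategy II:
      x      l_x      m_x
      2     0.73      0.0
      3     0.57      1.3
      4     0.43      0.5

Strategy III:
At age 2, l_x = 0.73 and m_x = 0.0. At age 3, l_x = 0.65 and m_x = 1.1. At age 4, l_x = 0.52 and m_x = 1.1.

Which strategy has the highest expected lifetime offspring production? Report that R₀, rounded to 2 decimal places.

2.95

Strategy I: R₀ = 0.88×1.0 + 0.80×1.4 + 0.73×1.3 = 2.9490
Strategy II: R₀ = 0.73×0.0 + 0.57×1.3 + 0.43×0.5 = 0.9560
Strategy III: R₀ = 0.73×0.0 + 0.65×1.1 + 0.52×1.1 = 1.2870
Highest R₀: strategy I with 2.9490.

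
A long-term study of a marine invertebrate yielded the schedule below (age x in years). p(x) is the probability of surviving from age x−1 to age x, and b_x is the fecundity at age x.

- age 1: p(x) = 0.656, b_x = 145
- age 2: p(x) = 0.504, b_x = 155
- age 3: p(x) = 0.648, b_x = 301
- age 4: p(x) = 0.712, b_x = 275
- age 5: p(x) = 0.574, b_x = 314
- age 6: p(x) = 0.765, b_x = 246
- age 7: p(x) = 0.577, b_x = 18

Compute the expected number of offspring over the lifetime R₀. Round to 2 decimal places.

Survivorship from birth: l_x = p_1·p_2·…·p_x.
  l_1 = 0.65600
  l_2 = 0.33062
  l_3 = 0.21424
  l_4 = 0.15254
  l_5 = 0.08756
  l_6 = 0.06698
  l_7 = 0.03865
R₀ = Σ l_x b_x:
  age 1: 0.65600 × 145 = 95.1200
  age 2: 0.33062 × 155 = 51.2461
  age 3: 0.21424 × 301 = 64.4862
  age 4: 0.15254 × 275 = 41.9485
  age 5: 0.08756 × 314 = 27.4938
  age 6: 0.06698 × 246 = 16.4771
  age 7: 0.03865 × 18 = 0.6957
R₀ = 95.1200 + 51.2461 + 64.4862 + 41.9485 + 27.4938 + 16.4771 + 0.6957 = 297.4675

297.47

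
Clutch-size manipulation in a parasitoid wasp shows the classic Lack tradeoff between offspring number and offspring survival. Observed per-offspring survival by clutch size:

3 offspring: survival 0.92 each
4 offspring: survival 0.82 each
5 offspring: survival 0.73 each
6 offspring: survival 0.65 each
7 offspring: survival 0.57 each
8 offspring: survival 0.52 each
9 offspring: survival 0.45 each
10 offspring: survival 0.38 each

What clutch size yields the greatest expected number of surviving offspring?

Expected surviving offspring = c × s(c):
  c=3: 3 × 0.92 = 2.760
  c=4: 4 × 0.82 = 3.280
  c=5: 5 × 0.73 = 3.650
  c=6: 6 × 0.65 = 3.900
  c=7: 7 × 0.57 = 3.990
  c=8: 8 × 0.52 = 4.160
  c=9: 9 × 0.45 = 4.050
  c=10: 10 × 0.38 = 3.800
Maximum at c = 8 (4.160 surviving offspring).

8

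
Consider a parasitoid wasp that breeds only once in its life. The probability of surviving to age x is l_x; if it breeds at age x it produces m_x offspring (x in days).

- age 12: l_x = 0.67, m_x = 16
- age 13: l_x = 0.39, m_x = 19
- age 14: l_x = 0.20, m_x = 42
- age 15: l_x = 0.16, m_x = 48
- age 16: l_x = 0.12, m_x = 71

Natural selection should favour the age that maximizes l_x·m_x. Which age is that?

12

Expected offspring if breeding at age x = l_x × m_x:
  age 12: 0.67 × 16 = 10.720
  age 13: 0.39 × 19 = 7.410
  age 14: 0.20 × 42 = 8.400
  age 15: 0.16 × 48 = 7.680
  age 16: 0.12 × 71 = 8.520
Maximum at age 12 (10.720).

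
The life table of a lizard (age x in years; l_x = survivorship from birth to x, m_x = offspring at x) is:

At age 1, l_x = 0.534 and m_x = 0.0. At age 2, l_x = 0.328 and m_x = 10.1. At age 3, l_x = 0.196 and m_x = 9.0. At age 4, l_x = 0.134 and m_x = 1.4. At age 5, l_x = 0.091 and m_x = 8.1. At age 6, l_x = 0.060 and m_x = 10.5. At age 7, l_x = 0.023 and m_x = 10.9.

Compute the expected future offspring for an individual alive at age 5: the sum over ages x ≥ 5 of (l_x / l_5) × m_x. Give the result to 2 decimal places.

17.78

l_5 = 0.091. Conditional survival from age 5 to x is l_x / l_5.
  x=5: (0.091/0.091) × 8.1 = 8.1000
  x=6: (0.060/0.091) × 10.5 = 6.9231
  x=7: (0.023/0.091) × 10.9 = 2.7549
Sum = 8.1000 + 6.9231 + 2.7549 = 17.7780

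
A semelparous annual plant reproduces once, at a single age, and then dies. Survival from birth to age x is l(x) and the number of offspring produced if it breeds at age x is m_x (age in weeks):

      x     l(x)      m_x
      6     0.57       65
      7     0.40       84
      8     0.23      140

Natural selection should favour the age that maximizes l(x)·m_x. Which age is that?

6

Expected offspring if breeding at age x = l(x) × m_x:
  age 6: 0.57 × 65 = 37.050
  age 7: 0.40 × 84 = 33.600
  age 8: 0.23 × 140 = 32.200
Maximum at age 6 (37.050).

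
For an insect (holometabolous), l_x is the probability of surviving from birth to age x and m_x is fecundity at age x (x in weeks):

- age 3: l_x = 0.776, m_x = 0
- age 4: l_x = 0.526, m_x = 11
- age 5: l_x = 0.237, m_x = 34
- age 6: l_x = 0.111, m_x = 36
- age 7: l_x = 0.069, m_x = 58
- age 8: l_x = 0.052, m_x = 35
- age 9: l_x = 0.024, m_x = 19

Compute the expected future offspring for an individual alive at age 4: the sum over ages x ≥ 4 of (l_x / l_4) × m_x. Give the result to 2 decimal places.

l_4 = 0.526. Conditional survival from age 4 to x is l_x / l_4.
  x=4: (0.526/0.526) × 11 = 11.0000
  x=5: (0.237/0.526) × 34 = 15.3194
  x=6: (0.111/0.526) × 36 = 7.5970
  x=7: (0.069/0.526) × 58 = 7.6084
  x=8: (0.052/0.526) × 35 = 3.4601
  x=9: (0.024/0.526) × 19 = 0.8669
Sum = 11.0000 + 15.3194 + 7.5970 + 7.6084 + 3.4601 + 0.8669 = 45.8517

45.85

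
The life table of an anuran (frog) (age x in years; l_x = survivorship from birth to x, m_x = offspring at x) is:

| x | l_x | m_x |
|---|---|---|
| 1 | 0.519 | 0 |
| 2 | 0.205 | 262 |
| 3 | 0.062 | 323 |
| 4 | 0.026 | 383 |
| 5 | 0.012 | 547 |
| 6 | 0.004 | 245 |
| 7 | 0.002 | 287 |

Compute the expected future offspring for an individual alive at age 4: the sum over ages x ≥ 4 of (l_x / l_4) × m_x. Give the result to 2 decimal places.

695.23

l_4 = 0.026. Conditional survival from age 4 to x is l_x / l_4.
  x=4: (0.026/0.026) × 383 = 383.0000
  x=5: (0.012/0.026) × 547 = 252.4615
  x=6: (0.004/0.026) × 245 = 37.6923
  x=7: (0.002/0.026) × 287 = 22.0769
Sum = 383.0000 + 252.4615 + 37.6923 + 22.0769 = 695.2308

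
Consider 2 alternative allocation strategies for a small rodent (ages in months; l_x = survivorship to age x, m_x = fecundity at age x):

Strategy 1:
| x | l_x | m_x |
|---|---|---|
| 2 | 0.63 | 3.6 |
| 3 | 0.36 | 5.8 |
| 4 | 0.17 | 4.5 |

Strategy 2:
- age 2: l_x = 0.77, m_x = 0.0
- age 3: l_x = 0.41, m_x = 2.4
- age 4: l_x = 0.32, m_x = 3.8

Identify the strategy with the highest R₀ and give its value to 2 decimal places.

5.12

Strategy 1: R₀ = 0.63×3.6 + 0.36×5.8 + 0.17×4.5 = 5.1210
Strategy 2: R₀ = 0.77×0.0 + 0.41×2.4 + 0.32×3.8 = 2.2000
Highest R₀: strategy 1 with 5.1210.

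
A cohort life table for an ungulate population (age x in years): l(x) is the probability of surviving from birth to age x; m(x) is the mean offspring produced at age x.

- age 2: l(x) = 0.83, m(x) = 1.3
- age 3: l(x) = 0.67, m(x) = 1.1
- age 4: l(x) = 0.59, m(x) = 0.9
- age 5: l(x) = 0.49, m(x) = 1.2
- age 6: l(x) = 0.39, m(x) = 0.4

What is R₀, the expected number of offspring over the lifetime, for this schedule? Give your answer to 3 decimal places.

R₀ = Σ l(x) m(x):
  age 2: 0.83 × 1.3 = 1.0790
  age 3: 0.67 × 1.1 = 0.7370
  age 4: 0.59 × 0.9 = 0.5310
  age 5: 0.49 × 1.2 = 0.5880
  age 6: 0.39 × 0.4 = 0.1560
R₀ = 1.0790 + 0.7370 + 0.5310 + 0.5880 + 0.1560 = 3.0910

3.091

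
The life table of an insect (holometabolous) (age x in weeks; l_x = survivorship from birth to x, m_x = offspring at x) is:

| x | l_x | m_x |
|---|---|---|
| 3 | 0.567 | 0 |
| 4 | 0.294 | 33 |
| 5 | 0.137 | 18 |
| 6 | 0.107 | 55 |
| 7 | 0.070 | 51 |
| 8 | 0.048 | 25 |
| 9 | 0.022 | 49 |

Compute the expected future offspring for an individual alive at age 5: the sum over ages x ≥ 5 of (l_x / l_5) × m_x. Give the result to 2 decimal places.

l_5 = 0.137. Conditional survival from age 5 to x is l_x / l_5.
  x=5: (0.137/0.137) × 18 = 18.0000
  x=6: (0.107/0.137) × 55 = 42.9562
  x=7: (0.070/0.137) × 51 = 26.0584
  x=8: (0.048/0.137) × 25 = 8.7591
  x=9: (0.022/0.137) × 49 = 7.8686
Sum = 18.0000 + 42.9562 + 26.0584 + 8.7591 + 7.8686 = 103.6423

103.64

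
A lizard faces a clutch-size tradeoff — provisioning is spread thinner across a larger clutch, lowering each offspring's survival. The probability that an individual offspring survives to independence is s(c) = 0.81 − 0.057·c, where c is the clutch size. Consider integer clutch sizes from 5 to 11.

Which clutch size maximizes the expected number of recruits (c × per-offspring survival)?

7

Expected recruits = c × s(c):
  c=5: 5 × 0.525 = 2.625
  c=6: 6 × 0.468 = 2.808
  c=7: 7 × 0.411 = 2.877
  c=8: 8 × 0.354 = 2.832
  c=9: 9 × 0.297 = 2.673
  c=10: 10 × 0.240 = 2.400
  c=11: 11 × 0.183 = 2.013
Maximum at c = 7 (2.877 recruits).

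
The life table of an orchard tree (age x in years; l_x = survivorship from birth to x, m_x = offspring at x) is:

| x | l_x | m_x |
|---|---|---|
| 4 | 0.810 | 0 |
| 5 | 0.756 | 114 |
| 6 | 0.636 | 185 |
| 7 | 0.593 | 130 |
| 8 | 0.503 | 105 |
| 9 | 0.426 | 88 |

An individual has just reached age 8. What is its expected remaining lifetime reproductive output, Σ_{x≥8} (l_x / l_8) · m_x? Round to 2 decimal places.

179.53

l_8 = 0.503. Conditional survival from age 8 to x is l_x / l_8.
  x=8: (0.503/0.503) × 105 = 105.0000
  x=9: (0.426/0.503) × 88 = 74.5288
Sum = 105.0000 + 74.5288 = 179.5288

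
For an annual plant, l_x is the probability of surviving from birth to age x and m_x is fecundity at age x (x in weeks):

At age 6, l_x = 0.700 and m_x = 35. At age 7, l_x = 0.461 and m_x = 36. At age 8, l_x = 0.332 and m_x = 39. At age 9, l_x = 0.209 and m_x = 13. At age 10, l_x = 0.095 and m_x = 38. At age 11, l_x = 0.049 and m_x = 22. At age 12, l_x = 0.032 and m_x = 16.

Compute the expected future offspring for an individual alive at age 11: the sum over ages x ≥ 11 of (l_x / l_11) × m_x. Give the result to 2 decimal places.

32.45

l_11 = 0.049. Conditional survival from age 11 to x is l_x / l_11.
  x=11: (0.049/0.049) × 22 = 22.0000
  x=12: (0.032/0.049) × 16 = 10.4490
Sum = 22.0000 + 10.4490 = 32.4490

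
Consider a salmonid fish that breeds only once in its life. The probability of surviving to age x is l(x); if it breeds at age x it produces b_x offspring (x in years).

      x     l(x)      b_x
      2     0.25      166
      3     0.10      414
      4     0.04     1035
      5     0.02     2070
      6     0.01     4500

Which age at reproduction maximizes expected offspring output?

Expected offspring if breeding at age x = l(x) × b_x:
  age 2: 0.25 × 166 = 41.500
  age 3: 0.10 × 414 = 41.400
  age 4: 0.04 × 1035 = 41.400
  age 5: 0.02 × 2070 = 41.400
  age 6: 0.01 × 4500 = 45.000
Maximum at age 6 (45.000).

6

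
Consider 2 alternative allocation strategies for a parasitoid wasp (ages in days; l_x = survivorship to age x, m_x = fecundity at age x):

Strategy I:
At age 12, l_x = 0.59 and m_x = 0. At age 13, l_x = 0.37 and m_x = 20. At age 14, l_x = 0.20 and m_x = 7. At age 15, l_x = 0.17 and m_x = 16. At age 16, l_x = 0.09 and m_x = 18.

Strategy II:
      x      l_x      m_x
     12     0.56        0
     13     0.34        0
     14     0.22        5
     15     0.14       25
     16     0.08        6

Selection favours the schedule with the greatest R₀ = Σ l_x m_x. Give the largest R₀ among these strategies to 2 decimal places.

13.14

Strategy I: R₀ = 0.59×0 + 0.37×20 + 0.20×7 + 0.17×16 + 0.09×18 = 13.1400
Strategy II: R₀ = 0.56×0 + 0.34×0 + 0.22×5 + 0.14×25 + 0.08×6 = 5.0800
Highest R₀: strategy I with 13.1400.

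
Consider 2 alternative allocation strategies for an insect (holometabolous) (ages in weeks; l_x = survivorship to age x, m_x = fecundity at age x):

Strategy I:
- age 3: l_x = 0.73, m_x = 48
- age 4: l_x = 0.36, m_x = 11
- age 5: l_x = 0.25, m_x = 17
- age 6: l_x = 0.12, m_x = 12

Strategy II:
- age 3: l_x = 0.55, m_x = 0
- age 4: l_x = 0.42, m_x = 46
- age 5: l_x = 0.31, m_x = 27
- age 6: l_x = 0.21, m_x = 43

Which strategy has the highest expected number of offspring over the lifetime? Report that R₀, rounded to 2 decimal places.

44.69

Strategy I: R₀ = 0.73×48 + 0.36×11 + 0.25×17 + 0.12×12 = 44.6900
Strategy II: R₀ = 0.55×0 + 0.42×46 + 0.31×27 + 0.21×43 = 36.7200
Highest R₀: strategy I with 44.6900.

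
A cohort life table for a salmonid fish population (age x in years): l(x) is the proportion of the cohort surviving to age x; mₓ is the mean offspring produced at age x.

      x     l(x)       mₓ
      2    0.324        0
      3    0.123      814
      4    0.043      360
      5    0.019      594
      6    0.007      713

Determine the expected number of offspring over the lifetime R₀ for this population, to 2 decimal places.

R₀ = Σ l(x) mₓ:
  age 2: 0.324 × 0 = 0.0000
  age 3: 0.123 × 814 = 100.1220
  age 4: 0.043 × 360 = 15.4800
  age 5: 0.019 × 594 = 11.2860
  age 6: 0.007 × 713 = 4.9910
R₀ = 0.0000 + 100.1220 + 15.4800 + 11.2860 + 4.9910 = 131.8790

131.88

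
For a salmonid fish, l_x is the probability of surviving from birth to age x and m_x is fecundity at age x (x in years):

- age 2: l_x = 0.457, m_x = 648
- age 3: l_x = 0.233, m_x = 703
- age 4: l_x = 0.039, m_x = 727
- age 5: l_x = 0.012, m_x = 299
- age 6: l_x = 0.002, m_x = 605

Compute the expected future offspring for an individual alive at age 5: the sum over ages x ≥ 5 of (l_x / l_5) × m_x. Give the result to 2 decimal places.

l_5 = 0.012. Conditional survival from age 5 to x is l_x / l_5.
  x=5: (0.012/0.012) × 299 = 299.0000
  x=6: (0.002/0.012) × 605 = 100.8333
Sum = 299.0000 + 100.8333 = 399.8333

399.83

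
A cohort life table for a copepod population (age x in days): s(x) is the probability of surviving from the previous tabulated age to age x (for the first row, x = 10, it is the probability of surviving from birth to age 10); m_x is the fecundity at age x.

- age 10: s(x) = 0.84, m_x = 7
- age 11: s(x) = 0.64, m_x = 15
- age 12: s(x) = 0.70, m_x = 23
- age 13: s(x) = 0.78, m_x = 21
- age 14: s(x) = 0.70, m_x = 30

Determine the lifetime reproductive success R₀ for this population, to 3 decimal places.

Survivorship from birth: l_x = s_10·s_11·…·s_x.
  l_10 = 0.84000
  l_11 = 0.53760
  l_12 = 0.37632
  l_13 = 0.29353
  l_14 = 0.20547
R₀ = Σ l_x m_x:
  age 10: 0.84000 × 7 = 5.8800
  age 11: 0.53760 × 15 = 8.0640
  age 12: 0.37632 × 23 = 8.6554
  age 13: 0.29353 × 21 = 6.1641
  age 14: 0.20547 × 30 = 6.1641
R₀ = 5.8800 + 8.0640 + 8.6554 + 6.1641 + 6.1641 = 34.9276

34.928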